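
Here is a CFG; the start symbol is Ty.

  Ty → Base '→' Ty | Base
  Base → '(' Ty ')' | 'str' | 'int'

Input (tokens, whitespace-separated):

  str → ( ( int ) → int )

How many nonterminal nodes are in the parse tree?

[Ty [Base str] → [Ty [Base ( [Ty [Base ( [Ty [Base int]] )] → [Ty [Base int]]] )]]]

10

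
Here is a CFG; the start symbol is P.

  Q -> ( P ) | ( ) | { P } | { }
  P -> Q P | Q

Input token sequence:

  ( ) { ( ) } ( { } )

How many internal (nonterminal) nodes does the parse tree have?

[P [Q ( )] [P [Q { [P [Q ( )]] }] [P [Q ( [P [Q { }]] )]]]]

10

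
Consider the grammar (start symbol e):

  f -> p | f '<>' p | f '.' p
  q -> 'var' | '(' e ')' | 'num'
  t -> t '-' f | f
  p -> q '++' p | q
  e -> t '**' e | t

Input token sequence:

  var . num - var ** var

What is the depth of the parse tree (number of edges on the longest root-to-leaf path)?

7

[e [t [t [f [f [p [q var]]] . [p [q num]]]] - [f [p [q var]]]] ** [e [t [f [p [q var]]]]]]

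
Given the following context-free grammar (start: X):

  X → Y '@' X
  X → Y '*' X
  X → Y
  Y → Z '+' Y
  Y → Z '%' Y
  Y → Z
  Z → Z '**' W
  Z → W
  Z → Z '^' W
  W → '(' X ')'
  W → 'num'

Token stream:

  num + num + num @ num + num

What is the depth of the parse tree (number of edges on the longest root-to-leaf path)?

[X [Y [Z [W num]] + [Y [Z [W num]] + [Y [Z [W num]]]]] @ [X [Y [Z [W num]] + [Y [Z [W num]]]]]]

6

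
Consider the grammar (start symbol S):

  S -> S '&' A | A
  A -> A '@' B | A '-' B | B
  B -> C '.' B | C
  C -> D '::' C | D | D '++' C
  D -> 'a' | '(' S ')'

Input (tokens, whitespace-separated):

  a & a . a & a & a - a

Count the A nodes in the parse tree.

5

[S [S [S [S [A [B [C [D a]]]]] & [A [B [C [D a]] . [B [C [D a]]]]]] & [A [B [C [D a]]]]] & [A [A [B [C [D a]]]] - [B [C [D a]]]]]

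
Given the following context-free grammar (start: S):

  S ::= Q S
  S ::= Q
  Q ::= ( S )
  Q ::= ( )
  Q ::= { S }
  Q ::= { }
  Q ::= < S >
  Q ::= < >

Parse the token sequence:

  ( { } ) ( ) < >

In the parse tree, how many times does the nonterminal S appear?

4

[S [Q ( [S [Q { }]] )] [S [Q ( )] [S [Q < >]]]]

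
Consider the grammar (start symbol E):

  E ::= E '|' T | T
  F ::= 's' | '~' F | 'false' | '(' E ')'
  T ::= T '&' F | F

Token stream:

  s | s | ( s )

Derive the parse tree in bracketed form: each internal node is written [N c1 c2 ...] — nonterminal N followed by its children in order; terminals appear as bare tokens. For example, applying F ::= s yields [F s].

[E [E [E [T [F s]]] | [T [F s]]] | [T [F ( [E [T [F s]]] )]]]

E
E | T
E | T | T
T | T | T
F | T | T
s | T | T
s | F | T
s | s | T
s | s | F
s | s | ( E )
s | s | ( T )
s | s | ( F )
s | s | ( s )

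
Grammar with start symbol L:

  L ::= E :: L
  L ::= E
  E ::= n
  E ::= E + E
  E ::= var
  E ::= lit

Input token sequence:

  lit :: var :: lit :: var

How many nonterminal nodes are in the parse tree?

[L [E lit] :: [L [E var] :: [L [E lit] :: [L [E var]]]]]

8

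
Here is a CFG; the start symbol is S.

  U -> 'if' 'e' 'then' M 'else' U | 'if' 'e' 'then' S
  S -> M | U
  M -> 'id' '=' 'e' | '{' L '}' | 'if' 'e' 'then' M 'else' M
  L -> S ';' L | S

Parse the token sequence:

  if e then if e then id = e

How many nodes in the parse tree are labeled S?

[S [U if e then [S [U if e then [S [M id = e]]]]]]

3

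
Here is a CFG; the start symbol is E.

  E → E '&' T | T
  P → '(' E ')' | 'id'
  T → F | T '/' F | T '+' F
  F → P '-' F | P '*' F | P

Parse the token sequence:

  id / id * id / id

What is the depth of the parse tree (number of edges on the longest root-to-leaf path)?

6

[E [T [T [T [F [P id]]] / [F [P id] * [F [P id]]]] / [F [P id]]]]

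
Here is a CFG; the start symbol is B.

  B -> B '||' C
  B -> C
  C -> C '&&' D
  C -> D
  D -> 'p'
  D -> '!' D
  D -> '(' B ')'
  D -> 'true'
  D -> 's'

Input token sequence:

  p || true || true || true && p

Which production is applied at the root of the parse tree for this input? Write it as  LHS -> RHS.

[B [B [B [B [C [D p]]] || [C [D true]]] || [C [D true]]] || [C [C [D true]] && [D p]]]

B -> B '||' C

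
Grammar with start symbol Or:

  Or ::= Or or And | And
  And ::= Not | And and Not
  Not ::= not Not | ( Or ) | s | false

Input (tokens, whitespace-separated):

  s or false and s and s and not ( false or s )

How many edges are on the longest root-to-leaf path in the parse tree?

8

[Or [Or [And [Not s]]] or [And [And [And [And [Not false]] and [Not s]] and [Not s]] and [Not not [Not ( [Or [Or [And [Not false]]] or [And [Not s]]] )]]]]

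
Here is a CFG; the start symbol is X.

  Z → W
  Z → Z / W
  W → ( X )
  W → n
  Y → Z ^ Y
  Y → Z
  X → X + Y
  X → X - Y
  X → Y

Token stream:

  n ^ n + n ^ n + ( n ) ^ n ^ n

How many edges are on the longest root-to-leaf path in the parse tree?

[X [X [X [Y [Z [W n]] ^ [Y [Z [W n]]]]] + [Y [Z [W n]] ^ [Y [Z [W n]]]]] + [Y [Z [W ( [X [Y [Z [W n]]]] )]] ^ [Y [Z [W n]] ^ [Y [Z [W n]]]]]]

8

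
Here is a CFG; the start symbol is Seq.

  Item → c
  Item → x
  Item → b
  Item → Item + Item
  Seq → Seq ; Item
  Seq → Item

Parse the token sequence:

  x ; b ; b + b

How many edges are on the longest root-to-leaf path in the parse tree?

4

[Seq [Seq [Seq [Item x]] ; [Item b]] ; [Item [Item b] + [Item b]]]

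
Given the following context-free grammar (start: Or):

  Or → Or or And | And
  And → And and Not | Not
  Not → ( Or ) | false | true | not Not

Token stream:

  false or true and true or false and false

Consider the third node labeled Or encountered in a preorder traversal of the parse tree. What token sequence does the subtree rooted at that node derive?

false

[Or [Or [Or [And [Not false]]] or [And [And [Not true]] and [Not true]]] or [And [And [Not false]] and [Not false]]]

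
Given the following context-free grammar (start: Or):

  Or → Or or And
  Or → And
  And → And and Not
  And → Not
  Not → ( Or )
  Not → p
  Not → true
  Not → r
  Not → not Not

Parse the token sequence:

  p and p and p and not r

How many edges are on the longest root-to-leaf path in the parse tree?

6

[Or [And [And [And [And [Not p]] and [Not p]] and [Not p]] and [Not not [Not r]]]]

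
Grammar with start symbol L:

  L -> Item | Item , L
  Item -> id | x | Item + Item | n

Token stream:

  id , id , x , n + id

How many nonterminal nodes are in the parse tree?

10

[L [Item id] , [L [Item id] , [L [Item x] , [L [Item [Item n] + [Item id]]]]]]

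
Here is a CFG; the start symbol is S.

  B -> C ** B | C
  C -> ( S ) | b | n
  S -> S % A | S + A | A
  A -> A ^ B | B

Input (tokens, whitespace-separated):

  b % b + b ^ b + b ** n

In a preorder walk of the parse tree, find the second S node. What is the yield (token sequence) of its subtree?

[S [S [S [S [A [B [C b]]]] % [A [B [C b]]]] + [A [A [B [C b]]] ^ [B [C b]]]] + [A [B [C b] ** [B [C n]]]]]

b % b + b ^ b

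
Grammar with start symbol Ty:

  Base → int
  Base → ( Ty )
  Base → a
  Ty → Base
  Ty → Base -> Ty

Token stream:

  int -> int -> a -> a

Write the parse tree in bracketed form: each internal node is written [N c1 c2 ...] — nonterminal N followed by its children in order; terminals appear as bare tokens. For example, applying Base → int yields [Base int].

[Ty [Base int] -> [Ty [Base int] -> [Ty [Base a] -> [Ty [Base a]]]]]

Ty
Base -> Ty
int -> Ty
int -> Base -> Ty
int -> int -> Ty
int -> int -> Base -> Ty
int -> int -> a -> Ty
int -> int -> a -> Base
int -> int -> a -> a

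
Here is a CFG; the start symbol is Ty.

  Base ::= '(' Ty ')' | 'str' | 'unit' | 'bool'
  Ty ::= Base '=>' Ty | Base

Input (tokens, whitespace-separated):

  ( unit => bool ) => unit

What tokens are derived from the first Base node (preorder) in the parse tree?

[Ty [Base ( [Ty [Base unit] => [Ty [Base bool]]] )] => [Ty [Base unit]]]

( unit => bool )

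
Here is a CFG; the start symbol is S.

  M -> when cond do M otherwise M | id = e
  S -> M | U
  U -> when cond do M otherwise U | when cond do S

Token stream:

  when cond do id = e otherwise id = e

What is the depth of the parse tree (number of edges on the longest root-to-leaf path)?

3

[S [M when cond do [M id = e] otherwise [M id = e]]]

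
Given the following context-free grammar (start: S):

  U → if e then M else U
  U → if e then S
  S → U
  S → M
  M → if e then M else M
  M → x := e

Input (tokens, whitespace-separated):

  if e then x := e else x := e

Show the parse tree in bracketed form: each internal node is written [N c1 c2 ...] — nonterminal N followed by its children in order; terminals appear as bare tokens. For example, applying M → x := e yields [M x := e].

[S [M if e then [M x := e] else [M x := e]]]

S
M
if e then M else M
if e then x := e else M
if e then x := e else x := e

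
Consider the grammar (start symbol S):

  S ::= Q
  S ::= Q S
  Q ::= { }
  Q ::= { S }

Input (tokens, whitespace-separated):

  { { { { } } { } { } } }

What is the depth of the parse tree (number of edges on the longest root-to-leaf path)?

[S [Q { [S [Q { [S [Q { [S [Q { }]] }] [S [Q { }] [S [Q { }]]]] }]] }]]

8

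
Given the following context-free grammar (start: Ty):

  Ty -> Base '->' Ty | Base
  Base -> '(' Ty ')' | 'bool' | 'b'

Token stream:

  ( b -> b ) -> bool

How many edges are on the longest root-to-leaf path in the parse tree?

5

[Ty [Base ( [Ty [Base b] -> [Ty [Base b]]] )] -> [Ty [Base bool]]]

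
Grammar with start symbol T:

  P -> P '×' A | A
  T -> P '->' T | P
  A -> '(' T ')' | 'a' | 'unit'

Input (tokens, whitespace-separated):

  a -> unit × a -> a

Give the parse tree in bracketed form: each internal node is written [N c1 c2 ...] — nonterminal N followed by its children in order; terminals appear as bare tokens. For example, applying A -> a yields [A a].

T
P -> T
A -> T
a -> T
a -> P -> T
a -> P × A -> T
a -> A × A -> T
a -> unit × A -> T
a -> unit × a -> T
a -> unit × a -> P
a -> unit × a -> A
a -> unit × a -> a

[T [P [A a]] -> [T [P [P [A unit]] × [A a]] -> [T [P [A a]]]]]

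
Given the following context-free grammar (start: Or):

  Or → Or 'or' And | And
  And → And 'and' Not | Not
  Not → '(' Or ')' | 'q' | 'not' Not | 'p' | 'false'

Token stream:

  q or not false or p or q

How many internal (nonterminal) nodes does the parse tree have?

13

[Or [Or [Or [Or [And [Not q]]] or [And [Not not [Not false]]]] or [And [Not p]]] or [And [Not q]]]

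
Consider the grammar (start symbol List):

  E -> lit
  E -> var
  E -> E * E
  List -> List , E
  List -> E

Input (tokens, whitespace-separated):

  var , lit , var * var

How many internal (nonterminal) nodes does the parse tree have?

[List [List [List [E var]] , [E lit]] , [E [E var] * [E var]]]

8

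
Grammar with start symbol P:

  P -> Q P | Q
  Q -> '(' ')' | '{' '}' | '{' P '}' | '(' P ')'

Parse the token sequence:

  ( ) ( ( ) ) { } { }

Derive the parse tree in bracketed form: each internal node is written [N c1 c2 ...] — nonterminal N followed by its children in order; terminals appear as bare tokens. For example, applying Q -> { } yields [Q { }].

P
Q P
( ) P
( ) Q P
( ) ( P ) P
( ) ( Q ) P
( ) ( ( ) ) P
( ) ( ( ) ) Q P
( ) ( ( ) ) { } P
( ) ( ( ) ) { } Q
( ) ( ( ) ) { } { }

[P [Q ( )] [P [Q ( [P [Q ( )]] )] [P [Q { }] [P [Q { }]]]]]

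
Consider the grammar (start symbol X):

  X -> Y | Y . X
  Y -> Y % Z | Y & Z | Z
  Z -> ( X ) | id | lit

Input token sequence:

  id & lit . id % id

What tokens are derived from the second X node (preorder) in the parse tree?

[X [Y [Y [Z id]] & [Z lit]] . [X [Y [Y [Z id]] % [Z id]]]]

id % id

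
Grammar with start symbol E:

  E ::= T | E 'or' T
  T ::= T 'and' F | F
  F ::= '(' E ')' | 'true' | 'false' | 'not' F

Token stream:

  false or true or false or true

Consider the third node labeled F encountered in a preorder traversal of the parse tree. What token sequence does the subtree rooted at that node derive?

false

[E [E [E [E [T [F false]]] or [T [F true]]] or [T [F false]]] or [T [F true]]]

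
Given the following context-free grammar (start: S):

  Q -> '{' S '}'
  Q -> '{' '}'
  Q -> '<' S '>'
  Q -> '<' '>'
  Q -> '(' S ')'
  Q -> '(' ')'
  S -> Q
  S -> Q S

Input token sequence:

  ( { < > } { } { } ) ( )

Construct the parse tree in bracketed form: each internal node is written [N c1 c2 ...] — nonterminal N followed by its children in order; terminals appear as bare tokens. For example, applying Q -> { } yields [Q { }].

[S [Q ( [S [Q { [S [Q < >]] }] [S [Q { }] [S [Q { }]]]] )] [S [Q ( )]]]

S
Q S
( S ) S
( Q S ) S
( { S } S ) S
( { Q } S ) S
( { < > } S ) S
( { < > } Q S ) S
( { < > } { } S ) S
( { < > } { } Q ) S
( { < > } { } { } ) S
( { < > } { } { } ) Q
( { < > } { } { } ) ( )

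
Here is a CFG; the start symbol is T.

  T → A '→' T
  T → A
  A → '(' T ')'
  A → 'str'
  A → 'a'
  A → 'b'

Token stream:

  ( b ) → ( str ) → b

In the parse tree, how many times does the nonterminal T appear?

[T [A ( [T [A b]] )] → [T [A ( [T [A str]] )] → [T [A b]]]]

5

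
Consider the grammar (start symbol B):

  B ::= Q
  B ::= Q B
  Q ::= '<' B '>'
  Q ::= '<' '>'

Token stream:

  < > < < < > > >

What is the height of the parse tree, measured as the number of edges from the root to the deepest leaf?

7

[B [Q < >] [B [Q < [B [Q < [B [Q < >]] >]] >]]]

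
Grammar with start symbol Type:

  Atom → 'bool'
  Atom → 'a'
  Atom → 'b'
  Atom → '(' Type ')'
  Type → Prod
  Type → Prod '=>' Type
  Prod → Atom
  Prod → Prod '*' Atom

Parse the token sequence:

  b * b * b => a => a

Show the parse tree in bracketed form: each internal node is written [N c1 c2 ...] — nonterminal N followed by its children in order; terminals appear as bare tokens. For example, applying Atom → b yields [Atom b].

[Type [Prod [Prod [Prod [Atom b]] * [Atom b]] * [Atom b]] => [Type [Prod [Atom a]] => [Type [Prod [Atom a]]]]]

Type
Prod => Type
Prod * Atom => Type
Prod * Atom * Atom => Type
Atom * Atom * Atom => Type
b * Atom * Atom => Type
b * b * Atom => Type
b * b * b => Type
b * b * b => Prod => Type
b * b * b => Atom => Type
b * b * b => a => Type
b * b * b => a => Prod
b * b * b => a => Atom
b * b * b => a => a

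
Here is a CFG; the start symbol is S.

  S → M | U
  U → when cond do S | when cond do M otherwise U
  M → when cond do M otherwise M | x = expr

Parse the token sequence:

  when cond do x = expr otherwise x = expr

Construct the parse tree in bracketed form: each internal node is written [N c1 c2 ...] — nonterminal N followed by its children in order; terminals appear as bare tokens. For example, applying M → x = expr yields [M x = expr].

S
M
when cond do M otherwise M
when cond do x = expr otherwise M
when cond do x = expr otherwise x = expr

[S [M when cond do [M x = expr] otherwise [M x = expr]]]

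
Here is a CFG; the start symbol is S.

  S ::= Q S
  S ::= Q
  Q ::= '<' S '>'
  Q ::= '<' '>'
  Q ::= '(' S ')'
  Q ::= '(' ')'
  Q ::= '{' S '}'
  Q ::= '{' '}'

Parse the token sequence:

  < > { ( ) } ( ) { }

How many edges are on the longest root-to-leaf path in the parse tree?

[S [Q < >] [S [Q { [S [Q ( )]] }] [S [Q ( )] [S [Q { }]]]]]

5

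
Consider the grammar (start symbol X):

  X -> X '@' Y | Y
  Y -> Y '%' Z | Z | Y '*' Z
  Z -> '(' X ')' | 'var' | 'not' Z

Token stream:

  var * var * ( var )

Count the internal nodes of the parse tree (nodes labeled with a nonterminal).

10

[X [Y [Y [Y [Z var]] * [Z var]] * [Z ( [X [Y [Z var]]] )]]]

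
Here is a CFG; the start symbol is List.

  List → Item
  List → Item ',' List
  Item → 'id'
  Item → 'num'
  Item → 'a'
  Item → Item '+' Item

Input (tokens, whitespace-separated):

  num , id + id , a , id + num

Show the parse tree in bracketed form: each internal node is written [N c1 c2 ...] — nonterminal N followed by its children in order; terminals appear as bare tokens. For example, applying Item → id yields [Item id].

[List [Item num] , [List [Item [Item id] + [Item id]] , [List [Item a] , [List [Item [Item id] + [Item num]]]]]]

List
Item , List
num , List
num , Item , List
num , Item + Item , List
num , id + Item , List
num , id + id , List
num , id + id , Item , List
num , id + id , a , List
num , id + id , a , Item
num , id + id , a , Item + Item
num , id + id , a , id + Item
num , id + id , a , id + num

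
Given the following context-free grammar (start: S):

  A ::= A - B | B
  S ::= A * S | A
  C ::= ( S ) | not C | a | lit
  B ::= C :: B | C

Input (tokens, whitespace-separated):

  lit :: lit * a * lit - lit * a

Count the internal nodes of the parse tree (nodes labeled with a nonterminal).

[S [A [B [C lit] :: [B [C lit]]]] * [S [A [B [C a]]] * [S [A [A [B [C lit]]] - [B [C lit]]] * [S [A [B [C a]]]]]]]

21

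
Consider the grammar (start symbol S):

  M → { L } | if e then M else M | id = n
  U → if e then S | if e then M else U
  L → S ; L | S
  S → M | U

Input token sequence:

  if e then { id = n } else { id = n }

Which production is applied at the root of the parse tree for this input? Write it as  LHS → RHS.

[S [M if e then [M { [L [S [M id = n]]] }] else [M { [L [S [M id = n]]] }]]]

S → M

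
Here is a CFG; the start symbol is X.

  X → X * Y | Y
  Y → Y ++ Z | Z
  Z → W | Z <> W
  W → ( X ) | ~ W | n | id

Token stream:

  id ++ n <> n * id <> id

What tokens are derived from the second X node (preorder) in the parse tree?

id ++ n <> n

[X [X [Y [Y [Z [W id]]] ++ [Z [Z [W n]] <> [W n]]]] * [Y [Z [Z [W id]] <> [W id]]]]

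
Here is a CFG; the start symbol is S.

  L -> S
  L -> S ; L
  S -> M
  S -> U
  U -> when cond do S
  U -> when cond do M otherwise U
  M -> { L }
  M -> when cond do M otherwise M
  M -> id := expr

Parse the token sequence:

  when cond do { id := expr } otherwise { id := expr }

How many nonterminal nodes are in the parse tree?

10

[S [M when cond do [M { [L [S [M id := expr]]] }] otherwise [M { [L [S [M id := expr]]] }]]]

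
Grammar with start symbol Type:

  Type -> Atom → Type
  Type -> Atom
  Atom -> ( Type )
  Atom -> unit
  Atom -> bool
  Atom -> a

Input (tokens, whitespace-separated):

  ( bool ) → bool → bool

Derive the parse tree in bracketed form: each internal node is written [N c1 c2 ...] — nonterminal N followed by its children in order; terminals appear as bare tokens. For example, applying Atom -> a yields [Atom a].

Type
Atom → Type
( Type ) → Type
( Atom ) → Type
( bool ) → Type
( bool ) → Atom → Type
( bool ) → bool → Type
( bool ) → bool → Atom
( bool ) → bool → bool

[Type [Atom ( [Type [Atom bool]] )] → [Type [Atom bool] → [Type [Atom bool]]]]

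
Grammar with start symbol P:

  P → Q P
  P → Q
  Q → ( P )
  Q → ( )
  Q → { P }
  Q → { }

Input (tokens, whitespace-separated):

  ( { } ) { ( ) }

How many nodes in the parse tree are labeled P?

4

[P [Q ( [P [Q { }]] )] [P [Q { [P [Q ( )]] }]]]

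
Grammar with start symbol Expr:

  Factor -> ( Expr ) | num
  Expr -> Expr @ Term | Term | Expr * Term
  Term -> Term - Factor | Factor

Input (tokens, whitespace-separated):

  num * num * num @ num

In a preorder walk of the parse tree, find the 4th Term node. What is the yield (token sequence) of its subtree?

[Expr [Expr [Expr [Expr [Term [Factor num]]] * [Term [Factor num]]] * [Term [Factor num]]] @ [Term [Factor num]]]

num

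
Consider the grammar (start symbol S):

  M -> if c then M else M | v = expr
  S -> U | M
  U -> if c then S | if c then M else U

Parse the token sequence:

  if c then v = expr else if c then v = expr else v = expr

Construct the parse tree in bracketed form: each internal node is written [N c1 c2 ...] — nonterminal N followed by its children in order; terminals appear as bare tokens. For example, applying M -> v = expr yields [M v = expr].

[S [M if c then [M v = expr] else [M if c then [M v = expr] else [M v = expr]]]]

S
M
if c then M else M
if c then v = expr else M
if c then v = expr else if c then M else M
if c then v = expr else if c then v = expr else M
if c then v = expr else if c then v = expr else v = expr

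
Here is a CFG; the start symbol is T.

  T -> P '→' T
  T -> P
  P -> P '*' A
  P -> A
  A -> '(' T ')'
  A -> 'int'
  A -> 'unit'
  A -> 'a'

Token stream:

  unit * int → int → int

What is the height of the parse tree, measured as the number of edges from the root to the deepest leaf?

[T [P [P [A unit]] * [A int]] → [T [P [A int]] → [T [P [A int]]]]]

5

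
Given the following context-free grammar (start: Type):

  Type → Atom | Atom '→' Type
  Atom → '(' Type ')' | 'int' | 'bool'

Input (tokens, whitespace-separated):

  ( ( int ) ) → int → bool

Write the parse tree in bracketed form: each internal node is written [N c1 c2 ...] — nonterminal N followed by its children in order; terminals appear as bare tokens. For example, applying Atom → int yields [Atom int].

Type
Atom → Type
( Type ) → Type
( Atom ) → Type
( ( Type ) ) → Type
( ( Atom ) ) → Type
( ( int ) ) → Type
( ( int ) ) → Atom → Type
( ( int ) ) → int → Type
( ( int ) ) → int → Atom
( ( int ) ) → int → bool

[Type [Atom ( [Type [Atom ( [Type [Atom int]] )]] )] → [Type [Atom int] → [Type [Atom bool]]]]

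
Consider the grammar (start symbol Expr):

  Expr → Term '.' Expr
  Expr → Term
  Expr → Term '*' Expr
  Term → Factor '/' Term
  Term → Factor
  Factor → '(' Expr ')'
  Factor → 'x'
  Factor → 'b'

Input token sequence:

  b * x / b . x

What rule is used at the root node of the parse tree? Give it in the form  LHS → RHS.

[Expr [Term [Factor b]] * [Expr [Term [Factor x] / [Term [Factor b]]] . [Expr [Term [Factor x]]]]]

Expr → Term '*' Expr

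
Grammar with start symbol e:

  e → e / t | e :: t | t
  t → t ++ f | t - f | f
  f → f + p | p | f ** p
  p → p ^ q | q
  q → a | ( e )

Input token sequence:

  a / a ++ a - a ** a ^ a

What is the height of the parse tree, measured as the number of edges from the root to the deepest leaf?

[e [e [t [f [p [q a]]]]] / [t [t [t [f [p [q a]]]] ++ [f [p [q a]]]] - [f [f [p [q a]]] ** [p [p [q a]] ^ [q a]]]]]

7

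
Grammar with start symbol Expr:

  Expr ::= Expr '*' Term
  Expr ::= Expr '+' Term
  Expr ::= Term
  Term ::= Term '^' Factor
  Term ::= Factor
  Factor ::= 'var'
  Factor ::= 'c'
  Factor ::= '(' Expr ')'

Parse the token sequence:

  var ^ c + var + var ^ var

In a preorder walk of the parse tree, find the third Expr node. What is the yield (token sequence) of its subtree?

[Expr [Expr [Expr [Term [Term [Factor var]] ^ [Factor c]]] + [Term [Factor var]]] + [Term [Term [Factor var]] ^ [Factor var]]]

var ^ c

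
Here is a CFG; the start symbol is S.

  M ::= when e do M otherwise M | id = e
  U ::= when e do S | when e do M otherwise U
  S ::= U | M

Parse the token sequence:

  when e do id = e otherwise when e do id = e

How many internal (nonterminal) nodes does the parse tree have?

[S [U when e do [M id = e] otherwise [U when e do [S [M id = e]]]]]

6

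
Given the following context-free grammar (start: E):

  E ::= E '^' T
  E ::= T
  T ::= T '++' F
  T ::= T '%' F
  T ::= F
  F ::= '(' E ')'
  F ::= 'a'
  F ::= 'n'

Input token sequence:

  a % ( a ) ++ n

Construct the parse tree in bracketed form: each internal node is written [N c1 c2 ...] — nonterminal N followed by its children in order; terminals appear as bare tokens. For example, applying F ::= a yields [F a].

[E [T [T [T [F a]] % [F ( [E [T [F a]]] )]] ++ [F n]]]

E
T
T ++ F
T % F ++ F
F % F ++ F
a % F ++ F
a % ( E ) ++ F
a % ( T ) ++ F
a % ( F ) ++ F
a % ( a ) ++ F
a % ( a ) ++ n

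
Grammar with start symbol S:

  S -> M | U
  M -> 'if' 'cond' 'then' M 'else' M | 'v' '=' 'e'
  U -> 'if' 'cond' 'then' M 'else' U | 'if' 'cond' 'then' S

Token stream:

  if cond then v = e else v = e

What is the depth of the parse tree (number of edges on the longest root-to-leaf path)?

[S [M if cond then [M v = e] else [M v = e]]]

3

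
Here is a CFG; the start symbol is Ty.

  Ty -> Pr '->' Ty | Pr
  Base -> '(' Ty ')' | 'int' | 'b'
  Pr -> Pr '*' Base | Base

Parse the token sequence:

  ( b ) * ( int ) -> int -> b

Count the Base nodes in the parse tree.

[Ty [Pr [Pr [Base ( [Ty [Pr [Base b]]] )]] * [Base ( [Ty [Pr [Base int]]] )]] -> [Ty [Pr [Base int]] -> [Ty [Pr [Base b]]]]]

6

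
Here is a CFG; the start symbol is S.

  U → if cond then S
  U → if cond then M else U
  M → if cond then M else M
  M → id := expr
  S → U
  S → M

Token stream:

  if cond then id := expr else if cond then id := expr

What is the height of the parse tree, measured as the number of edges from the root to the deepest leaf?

[S [U if cond then [M id := expr] else [U if cond then [S [M id := expr]]]]]

5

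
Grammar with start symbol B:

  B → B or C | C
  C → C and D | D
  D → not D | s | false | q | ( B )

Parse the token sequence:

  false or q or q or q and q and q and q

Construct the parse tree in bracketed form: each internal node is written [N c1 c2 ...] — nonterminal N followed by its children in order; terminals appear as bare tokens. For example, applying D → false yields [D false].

B
B or C
B or C or C
B or C or C or C
C or C or C or C
D or C or C or C
false or C or C or C
false or D or C or C
false or q or C or C
false or q or D or C
false or q or q or C
false or q or q or C and D
false or q or q or C and D and D
false or q or q or C and D and D and D
false or q or q or D and D and D and D
false or q or q or q and D and D and D
false or q or q or q and q and D and D
false or q or q or q and q and q and D
false or q or q or q and q and q and q

[B [B [B [B [C [D false]]] or [C [D q]]] or [C [D q]]] or [C [C [C [C [D q]] and [D q]] and [D q]] and [D q]]]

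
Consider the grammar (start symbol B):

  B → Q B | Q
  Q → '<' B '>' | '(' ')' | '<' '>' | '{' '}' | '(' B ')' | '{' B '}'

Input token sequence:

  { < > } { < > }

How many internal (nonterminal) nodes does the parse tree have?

[B [Q { [B [Q < >]] }] [B [Q { [B [Q < >]] }]]]

8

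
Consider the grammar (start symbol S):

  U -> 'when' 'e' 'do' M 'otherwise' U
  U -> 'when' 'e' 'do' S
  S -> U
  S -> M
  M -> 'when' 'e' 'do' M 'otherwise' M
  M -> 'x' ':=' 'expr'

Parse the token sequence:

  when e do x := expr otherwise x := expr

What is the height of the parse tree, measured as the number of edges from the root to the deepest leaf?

[S [M when e do [M x := expr] otherwise [M x := expr]]]

3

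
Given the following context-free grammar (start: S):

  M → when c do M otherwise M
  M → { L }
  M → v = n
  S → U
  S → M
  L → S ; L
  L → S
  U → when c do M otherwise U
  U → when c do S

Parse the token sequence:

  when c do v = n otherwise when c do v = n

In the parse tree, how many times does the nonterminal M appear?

[S [U when c do [M v = n] otherwise [U when c do [S [M v = n]]]]]

2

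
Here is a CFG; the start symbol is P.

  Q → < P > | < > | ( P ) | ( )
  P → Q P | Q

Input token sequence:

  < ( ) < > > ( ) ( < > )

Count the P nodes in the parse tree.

6

[P [Q < [P [Q ( )] [P [Q < >]]] >] [P [Q ( )] [P [Q ( [P [Q < >]] )]]]]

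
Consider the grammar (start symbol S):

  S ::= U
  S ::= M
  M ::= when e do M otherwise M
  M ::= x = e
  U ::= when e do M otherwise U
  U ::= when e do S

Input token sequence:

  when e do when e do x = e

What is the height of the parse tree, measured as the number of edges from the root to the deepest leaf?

6

[S [U when e do [S [U when e do [S [M x = e]]]]]]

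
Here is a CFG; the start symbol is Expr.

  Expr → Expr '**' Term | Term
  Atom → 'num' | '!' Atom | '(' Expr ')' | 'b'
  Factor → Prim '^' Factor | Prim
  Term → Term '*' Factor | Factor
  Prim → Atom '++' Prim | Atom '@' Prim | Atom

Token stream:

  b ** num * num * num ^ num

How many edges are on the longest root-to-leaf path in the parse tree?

[Expr [Expr [Term [Factor [Prim [Atom b]]]]] ** [Term [Term [Term [Factor [Prim [Atom num]]]] * [Factor [Prim [Atom num]]]] * [Factor [Prim [Atom num]] ^ [Factor [Prim [Atom num]]]]]]

7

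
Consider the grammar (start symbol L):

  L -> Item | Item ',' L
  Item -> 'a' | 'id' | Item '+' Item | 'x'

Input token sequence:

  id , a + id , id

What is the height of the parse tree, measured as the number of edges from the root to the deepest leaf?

4

[L [Item id] , [L [Item [Item a] + [Item id]] , [L [Item id]]]]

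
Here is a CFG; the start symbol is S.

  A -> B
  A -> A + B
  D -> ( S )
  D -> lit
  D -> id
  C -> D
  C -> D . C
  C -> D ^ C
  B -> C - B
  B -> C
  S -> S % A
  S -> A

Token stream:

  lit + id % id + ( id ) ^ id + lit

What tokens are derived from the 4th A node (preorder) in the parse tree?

[S [S [A [A [B [C [D lit]]]] + [B [C [D id]]]]] % [A [A [A [B [C [D id]]]] + [B [C [D ( [S [A [B [C [D id]]]]] )] ^ [C [D id]]]]] + [B [C [D lit]]]]]

id + ( id ) ^ id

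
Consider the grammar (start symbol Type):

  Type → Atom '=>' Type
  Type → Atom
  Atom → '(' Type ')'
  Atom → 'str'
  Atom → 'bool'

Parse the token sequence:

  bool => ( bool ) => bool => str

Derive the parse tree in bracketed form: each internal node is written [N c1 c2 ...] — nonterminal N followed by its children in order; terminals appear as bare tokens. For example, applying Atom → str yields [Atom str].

Type
Atom => Type
bool => Type
bool => Atom => Type
bool => ( Type ) => Type
bool => ( Atom ) => Type
bool => ( bool ) => Type
bool => ( bool ) => Atom => Type
bool => ( bool ) => bool => Type
bool => ( bool ) => bool => Atom
bool => ( bool ) => bool => str

[Type [Atom bool] => [Type [Atom ( [Type [Atom bool]] )] => [Type [Atom bool] => [Type [Atom str]]]]]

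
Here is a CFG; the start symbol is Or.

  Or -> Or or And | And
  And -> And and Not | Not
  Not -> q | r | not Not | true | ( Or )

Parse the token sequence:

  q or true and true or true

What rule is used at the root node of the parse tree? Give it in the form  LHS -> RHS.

[Or [Or [Or [And [Not q]]] or [And [And [Not true]] and [Not true]]] or [And [Not true]]]

Or -> Or or And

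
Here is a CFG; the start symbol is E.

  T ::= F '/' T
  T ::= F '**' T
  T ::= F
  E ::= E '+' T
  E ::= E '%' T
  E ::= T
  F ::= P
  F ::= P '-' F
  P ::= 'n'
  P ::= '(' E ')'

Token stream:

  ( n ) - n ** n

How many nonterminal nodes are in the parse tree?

13

[E [T [F [P ( [E [T [F [P n]]]] )] - [F [P n]]] ** [T [F [P n]]]]]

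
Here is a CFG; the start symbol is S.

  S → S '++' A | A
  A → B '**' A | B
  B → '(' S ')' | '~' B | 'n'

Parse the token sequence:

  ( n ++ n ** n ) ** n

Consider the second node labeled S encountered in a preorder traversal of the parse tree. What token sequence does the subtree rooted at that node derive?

[S [A [B ( [S [S [A [B n]]] ++ [A [B n] ** [A [B n]]]] )] ** [A [B n]]]]

n ++ n ** n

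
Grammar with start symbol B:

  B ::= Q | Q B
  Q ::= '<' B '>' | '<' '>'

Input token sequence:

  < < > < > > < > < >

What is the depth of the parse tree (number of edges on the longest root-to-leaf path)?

[B [Q < [B [Q < >] [B [Q < >]]] >] [B [Q < >] [B [Q < >]]]]

5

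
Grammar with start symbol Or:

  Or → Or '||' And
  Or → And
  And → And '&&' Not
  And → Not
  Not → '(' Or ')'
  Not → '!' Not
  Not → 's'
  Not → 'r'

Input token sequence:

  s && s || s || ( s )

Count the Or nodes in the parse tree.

[Or [Or [Or [And [And [Not s]] && [Not s]]] || [And [Not s]]] || [And [Not ( [Or [And [Not s]]] )]]]

4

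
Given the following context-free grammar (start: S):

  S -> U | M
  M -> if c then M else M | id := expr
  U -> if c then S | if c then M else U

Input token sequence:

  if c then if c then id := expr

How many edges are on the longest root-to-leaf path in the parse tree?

6

[S [U if c then [S [U if c then [S [M id := expr]]]]]]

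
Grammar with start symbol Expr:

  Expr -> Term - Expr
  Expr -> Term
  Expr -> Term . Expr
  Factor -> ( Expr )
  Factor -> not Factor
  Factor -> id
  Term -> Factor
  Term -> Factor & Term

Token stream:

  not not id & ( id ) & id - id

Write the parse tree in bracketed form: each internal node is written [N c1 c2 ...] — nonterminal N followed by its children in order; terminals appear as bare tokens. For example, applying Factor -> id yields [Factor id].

Expr
Term - Expr
Factor & Term - Expr
not Factor & Term - Expr
not not Factor & Term - Expr
not not id & Term - Expr
not not id & Factor & Term - Expr
not not id & ( Expr ) & Term - Expr
not not id & ( Term ) & Term - Expr
not not id & ( Factor ) & Term - Expr
not not id & ( id ) & Term - Expr
not not id & ( id ) & Factor - Expr
not not id & ( id ) & id - Expr
not not id & ( id ) & id - Term
not not id & ( id ) & id - Factor
not not id & ( id ) & id - id

[Expr [Term [Factor not [Factor not [Factor id]]] & [Term [Factor ( [Expr [Term [Factor id]]] )] & [Term [Factor id]]]] - [Expr [Term [Factor id]]]]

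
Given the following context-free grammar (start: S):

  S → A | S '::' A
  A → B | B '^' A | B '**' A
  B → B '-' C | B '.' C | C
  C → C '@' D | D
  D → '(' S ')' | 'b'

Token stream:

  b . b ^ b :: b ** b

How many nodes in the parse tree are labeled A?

4

[S [S [A [B [B [C [D b]]] . [C [D b]]] ^ [A [B [C [D b]]]]]] :: [A [B [C [D b]]] ** [A [B [C [D b]]]]]]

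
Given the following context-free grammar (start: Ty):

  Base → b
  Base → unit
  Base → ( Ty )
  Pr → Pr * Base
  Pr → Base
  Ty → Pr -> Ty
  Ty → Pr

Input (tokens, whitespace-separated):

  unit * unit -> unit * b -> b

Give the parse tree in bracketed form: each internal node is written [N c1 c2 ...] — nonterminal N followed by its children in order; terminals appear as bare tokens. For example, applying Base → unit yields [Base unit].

[Ty [Pr [Pr [Base unit]] * [Base unit]] -> [Ty [Pr [Pr [Base unit]] * [Base b]] -> [Ty [Pr [Base b]]]]]

Ty
Pr -> Ty
Pr * Base -> Ty
Base * Base -> Ty
unit * Base -> Ty
unit * unit -> Ty
unit * unit -> Pr -> Ty
unit * unit -> Pr * Base -> Ty
unit * unit -> Base * Base -> Ty
unit * unit -> unit * Base -> Ty
unit * unit -> unit * b -> Ty
unit * unit -> unit * b -> Pr
unit * unit -> unit * b -> Base
unit * unit -> unit * b -> b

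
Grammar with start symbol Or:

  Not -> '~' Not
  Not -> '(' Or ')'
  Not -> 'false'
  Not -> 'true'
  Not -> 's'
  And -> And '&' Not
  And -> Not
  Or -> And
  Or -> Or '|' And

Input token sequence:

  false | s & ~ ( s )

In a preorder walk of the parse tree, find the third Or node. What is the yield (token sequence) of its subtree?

[Or [Or [And [Not false]]] | [And [And [Not s]] & [Not ~ [Not ( [Or [And [Not s]]] )]]]]

s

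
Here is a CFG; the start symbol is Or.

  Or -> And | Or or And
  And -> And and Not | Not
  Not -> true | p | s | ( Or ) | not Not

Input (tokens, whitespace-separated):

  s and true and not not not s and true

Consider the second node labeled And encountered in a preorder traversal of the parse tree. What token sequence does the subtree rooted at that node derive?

s and true and not not not s

[Or [And [And [And [And [Not s]] and [Not true]] and [Not not [Not not [Not not [Not s]]]]] and [Not true]]]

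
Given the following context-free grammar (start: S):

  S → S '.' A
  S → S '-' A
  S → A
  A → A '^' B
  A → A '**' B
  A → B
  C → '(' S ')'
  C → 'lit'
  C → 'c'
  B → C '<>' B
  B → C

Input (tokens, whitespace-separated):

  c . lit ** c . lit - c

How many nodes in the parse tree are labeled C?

[S [S [S [S [A [B [C c]]]] . [A [A [B [C lit]]] ** [B [C c]]]] . [A [B [C lit]]]] - [A [B [C c]]]]

5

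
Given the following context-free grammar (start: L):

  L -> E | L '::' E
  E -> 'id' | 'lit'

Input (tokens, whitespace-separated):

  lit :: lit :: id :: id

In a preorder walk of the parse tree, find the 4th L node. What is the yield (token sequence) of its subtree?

[L [L [L [L [E lit]] :: [E lit]] :: [E id]] :: [E id]]

lit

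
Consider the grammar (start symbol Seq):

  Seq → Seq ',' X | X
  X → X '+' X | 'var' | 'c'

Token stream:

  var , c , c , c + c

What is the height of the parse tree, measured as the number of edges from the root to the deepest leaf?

[Seq [Seq [Seq [Seq [X var]] , [X c]] , [X c]] , [X [X c] + [X c]]]

5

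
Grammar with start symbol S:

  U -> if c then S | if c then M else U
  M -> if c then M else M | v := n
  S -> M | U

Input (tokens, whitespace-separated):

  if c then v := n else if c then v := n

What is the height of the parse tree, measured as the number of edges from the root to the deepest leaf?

5

[S [U if c then [M v := n] else [U if c then [S [M v := n]]]]]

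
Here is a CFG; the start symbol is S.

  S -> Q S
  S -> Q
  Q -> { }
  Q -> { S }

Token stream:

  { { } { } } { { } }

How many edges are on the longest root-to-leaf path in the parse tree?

[S [Q { [S [Q { }] [S [Q { }]]] }] [S [Q { [S [Q { }]] }]]]

5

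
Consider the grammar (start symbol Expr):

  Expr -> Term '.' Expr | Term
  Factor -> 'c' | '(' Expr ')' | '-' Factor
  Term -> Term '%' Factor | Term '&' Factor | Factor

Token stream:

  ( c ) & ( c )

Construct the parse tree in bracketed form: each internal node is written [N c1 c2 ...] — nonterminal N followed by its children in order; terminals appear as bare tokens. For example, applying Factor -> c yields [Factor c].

Expr
Term
Term & Factor
Factor & Factor
( Expr ) & Factor
( Term ) & Factor
( Factor ) & Factor
( c ) & Factor
( c ) & ( Expr )
( c ) & ( Term )
( c ) & ( Factor )
( c ) & ( c )

[Expr [Term [Term [Factor ( [Expr [Term [Factor c]]] )]] & [Factor ( [Expr [Term [Factor c]]] )]]]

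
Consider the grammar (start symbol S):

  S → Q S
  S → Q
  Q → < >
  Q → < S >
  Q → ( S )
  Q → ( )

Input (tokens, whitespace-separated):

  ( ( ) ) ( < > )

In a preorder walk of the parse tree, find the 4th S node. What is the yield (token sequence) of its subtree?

< >

[S [Q ( [S [Q ( )]] )] [S [Q ( [S [Q < >]] )]]]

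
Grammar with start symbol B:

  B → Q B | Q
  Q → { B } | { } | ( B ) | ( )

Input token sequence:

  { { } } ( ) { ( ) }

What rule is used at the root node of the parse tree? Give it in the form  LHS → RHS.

B → Q B

[B [Q { [B [Q { }]] }] [B [Q ( )] [B [Q { [B [Q ( )]] }]]]]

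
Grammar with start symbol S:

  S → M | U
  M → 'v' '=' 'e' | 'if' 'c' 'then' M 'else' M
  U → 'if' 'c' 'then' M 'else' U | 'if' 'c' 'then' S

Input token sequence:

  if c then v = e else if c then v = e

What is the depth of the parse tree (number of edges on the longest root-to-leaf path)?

5

[S [U if c then [M v = e] else [U if c then [S [M v = e]]]]]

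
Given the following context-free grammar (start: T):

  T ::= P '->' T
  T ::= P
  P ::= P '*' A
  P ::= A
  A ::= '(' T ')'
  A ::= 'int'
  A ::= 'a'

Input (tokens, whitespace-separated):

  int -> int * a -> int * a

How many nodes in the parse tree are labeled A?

5

[T [P [A int]] -> [T [P [P [A int]] * [A a]] -> [T [P [P [A int]] * [A a]]]]]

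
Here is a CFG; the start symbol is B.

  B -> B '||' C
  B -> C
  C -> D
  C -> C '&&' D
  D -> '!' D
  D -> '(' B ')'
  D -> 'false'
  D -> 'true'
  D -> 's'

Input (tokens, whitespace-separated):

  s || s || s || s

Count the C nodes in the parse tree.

[B [B [B [B [C [D s]]] || [C [D s]]] || [C [D s]]] || [C [D s]]]

4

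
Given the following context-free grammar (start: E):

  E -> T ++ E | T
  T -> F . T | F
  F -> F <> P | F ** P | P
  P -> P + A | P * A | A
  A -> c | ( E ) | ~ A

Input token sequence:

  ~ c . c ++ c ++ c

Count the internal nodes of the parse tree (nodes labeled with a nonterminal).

20

[E [T [F [P [A ~ [A c]]]] . [T [F [P [A c]]]]] ++ [E [T [F [P [A c]]]] ++ [E [T [F [P [A c]]]]]]]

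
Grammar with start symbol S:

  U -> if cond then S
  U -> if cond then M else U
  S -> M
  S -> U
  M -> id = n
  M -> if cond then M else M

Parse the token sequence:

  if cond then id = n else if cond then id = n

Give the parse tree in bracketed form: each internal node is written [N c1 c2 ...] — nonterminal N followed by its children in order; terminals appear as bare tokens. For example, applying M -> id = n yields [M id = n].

[S [U if cond then [M id = n] else [U if cond then [S [M id = n]]]]]

S
U
if cond then M else U
if cond then id = n else U
if cond then id = n else if cond then S
if cond then id = n else if cond then M
if cond then id = n else if cond then id = n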